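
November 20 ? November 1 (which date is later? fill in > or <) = >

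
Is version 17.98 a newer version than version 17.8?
Yes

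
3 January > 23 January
False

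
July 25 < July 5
False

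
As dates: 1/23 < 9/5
True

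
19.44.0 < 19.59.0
True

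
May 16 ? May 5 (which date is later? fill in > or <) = >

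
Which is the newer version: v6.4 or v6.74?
v6.74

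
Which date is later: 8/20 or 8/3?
8/20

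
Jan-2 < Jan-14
True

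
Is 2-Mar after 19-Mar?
No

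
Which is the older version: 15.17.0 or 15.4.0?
15.4.0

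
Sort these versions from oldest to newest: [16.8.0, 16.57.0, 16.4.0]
[16.4.0, 16.8.0, 16.57.0]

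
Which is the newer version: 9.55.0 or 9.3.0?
9.55.0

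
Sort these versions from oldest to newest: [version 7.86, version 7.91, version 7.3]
[version 7.3, version 7.86, version 7.91]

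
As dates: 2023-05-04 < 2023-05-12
True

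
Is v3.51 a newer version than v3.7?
Yes. Version numbers are compared segment by segment as integers, not as decimals: minor version 51 > 7, so v3.51 > v3.7 (even though the decimal 3.51 < 3.7).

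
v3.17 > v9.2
False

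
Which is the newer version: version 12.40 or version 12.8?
version 12.40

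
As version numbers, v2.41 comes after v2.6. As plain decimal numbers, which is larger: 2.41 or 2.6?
2.6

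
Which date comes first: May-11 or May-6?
May-6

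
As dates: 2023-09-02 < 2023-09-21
True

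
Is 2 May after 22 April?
Yes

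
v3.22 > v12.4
False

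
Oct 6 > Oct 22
False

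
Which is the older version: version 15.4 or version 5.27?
version 5.27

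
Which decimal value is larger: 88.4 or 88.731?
88.731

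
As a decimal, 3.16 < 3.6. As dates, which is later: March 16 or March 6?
March 16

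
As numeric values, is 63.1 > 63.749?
False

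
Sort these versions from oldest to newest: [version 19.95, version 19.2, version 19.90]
[version 19.2, version 19.90, version 19.95]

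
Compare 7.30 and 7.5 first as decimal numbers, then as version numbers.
As decimals: 7.30 < 7.5. As versions: v7.30 > v7.5 (minor version 30 > 5).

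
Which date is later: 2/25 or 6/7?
6/7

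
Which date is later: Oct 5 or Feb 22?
Oct 5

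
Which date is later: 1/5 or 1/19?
1/19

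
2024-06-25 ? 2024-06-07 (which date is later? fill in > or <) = >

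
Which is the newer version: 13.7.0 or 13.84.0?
13.84.0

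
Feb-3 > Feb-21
False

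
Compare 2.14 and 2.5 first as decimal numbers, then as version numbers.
As decimals: 2.14 < 2.5. As versions: v2.14 > v2.5 (minor version 14 > 5).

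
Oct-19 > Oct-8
True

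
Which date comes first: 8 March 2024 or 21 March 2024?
8 March 2024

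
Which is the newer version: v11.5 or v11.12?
v11.12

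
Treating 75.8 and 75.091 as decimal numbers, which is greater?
75.8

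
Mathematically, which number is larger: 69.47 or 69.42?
69.47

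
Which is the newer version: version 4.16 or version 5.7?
version 5.7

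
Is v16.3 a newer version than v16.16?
No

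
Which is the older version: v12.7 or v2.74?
v2.74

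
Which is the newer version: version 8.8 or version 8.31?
version 8.31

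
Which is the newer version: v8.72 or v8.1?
v8.72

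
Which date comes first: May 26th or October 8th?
May 26th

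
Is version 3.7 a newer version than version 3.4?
Yes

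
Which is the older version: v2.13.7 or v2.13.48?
v2.13.7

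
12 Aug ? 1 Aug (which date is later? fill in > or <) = >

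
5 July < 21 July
True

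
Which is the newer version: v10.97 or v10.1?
v10.97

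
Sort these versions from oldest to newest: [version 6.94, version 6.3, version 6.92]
[version 6.3, version 6.92, version 6.94]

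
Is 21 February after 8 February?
Yes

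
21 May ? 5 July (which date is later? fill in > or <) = <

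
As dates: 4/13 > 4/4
True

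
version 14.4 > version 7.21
True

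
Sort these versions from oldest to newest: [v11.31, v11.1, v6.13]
[v6.13, v11.1, v11.31]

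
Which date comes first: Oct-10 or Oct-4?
Oct-4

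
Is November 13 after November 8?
Yes. Day 13 comes after day 8 in November — this is a date comparison, not a decimal one (the decimal 11.13 would be smaller than 11.8).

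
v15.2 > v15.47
False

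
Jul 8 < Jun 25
False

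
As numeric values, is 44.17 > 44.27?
False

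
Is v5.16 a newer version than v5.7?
Yes. Version numbers are compared segment by segment as integers, not as decimals: minor version 16 > 7, so v5.16 > v5.7 (even though the decimal 5.16 < 5.7).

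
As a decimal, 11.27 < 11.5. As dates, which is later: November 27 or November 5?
November 27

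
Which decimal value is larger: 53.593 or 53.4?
53.593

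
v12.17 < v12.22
True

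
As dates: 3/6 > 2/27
True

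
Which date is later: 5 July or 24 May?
5 July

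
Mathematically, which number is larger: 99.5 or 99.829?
99.829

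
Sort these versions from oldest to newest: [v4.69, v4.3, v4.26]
[v4.3, v4.26, v4.69]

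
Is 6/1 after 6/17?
No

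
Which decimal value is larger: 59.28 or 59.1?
59.28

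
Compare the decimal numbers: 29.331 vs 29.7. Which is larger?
29.7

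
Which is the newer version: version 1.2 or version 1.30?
version 1.30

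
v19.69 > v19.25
True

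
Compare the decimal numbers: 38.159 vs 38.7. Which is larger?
38.7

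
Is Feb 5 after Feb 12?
No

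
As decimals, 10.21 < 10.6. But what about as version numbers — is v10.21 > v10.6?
True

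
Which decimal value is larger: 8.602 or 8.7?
8.7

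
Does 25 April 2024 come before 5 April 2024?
No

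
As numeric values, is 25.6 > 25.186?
True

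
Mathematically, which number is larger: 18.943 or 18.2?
18.943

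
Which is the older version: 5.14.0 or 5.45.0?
5.14.0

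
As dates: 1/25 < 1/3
False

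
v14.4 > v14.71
False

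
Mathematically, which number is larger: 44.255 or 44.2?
44.255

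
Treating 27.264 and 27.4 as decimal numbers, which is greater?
27.4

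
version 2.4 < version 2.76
True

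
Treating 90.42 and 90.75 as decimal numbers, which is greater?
90.75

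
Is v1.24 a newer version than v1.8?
Yes. Version numbers are compared segment by segment as integers, not as decimals: minor version 24 > 8, so v1.24 > v1.8 (even though the decimal 1.24 < 1.8).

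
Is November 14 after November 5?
Yes. Day 14 comes after day 5 in November — this is a date comparison, not a decimal one (the decimal 11.14 would be smaller than 11.5).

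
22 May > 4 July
False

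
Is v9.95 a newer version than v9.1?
Yes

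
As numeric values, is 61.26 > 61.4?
False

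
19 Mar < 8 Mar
False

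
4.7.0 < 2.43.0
False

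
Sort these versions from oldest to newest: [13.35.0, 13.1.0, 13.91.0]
[13.1.0, 13.35.0, 13.91.0]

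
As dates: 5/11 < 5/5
False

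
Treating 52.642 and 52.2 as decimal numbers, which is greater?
52.642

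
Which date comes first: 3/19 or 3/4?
3/4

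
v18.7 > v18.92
False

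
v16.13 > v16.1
True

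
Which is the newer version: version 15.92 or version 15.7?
version 15.92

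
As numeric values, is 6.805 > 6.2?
True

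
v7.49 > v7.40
True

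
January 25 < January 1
False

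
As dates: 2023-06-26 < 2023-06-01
False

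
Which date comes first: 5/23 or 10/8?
5/23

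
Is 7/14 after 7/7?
Yes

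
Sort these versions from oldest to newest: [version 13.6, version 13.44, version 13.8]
[version 13.6, version 13.8, version 13.44]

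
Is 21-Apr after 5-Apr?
Yes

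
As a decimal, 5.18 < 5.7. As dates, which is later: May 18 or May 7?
May 18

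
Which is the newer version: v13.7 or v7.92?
v13.7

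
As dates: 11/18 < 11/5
False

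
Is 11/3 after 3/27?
Yes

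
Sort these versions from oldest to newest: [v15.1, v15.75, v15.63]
[v15.1, v15.63, v15.75]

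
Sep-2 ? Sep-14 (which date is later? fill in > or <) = <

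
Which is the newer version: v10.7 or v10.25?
v10.25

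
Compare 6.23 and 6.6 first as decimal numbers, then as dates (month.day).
As decimals: 6.23 < 6.6. As dates: 6/23 is later than 6/6 (day 23 > day 6).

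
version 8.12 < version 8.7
False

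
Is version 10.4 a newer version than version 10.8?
No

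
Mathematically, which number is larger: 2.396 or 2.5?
2.5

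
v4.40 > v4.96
False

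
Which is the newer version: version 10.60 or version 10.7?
version 10.60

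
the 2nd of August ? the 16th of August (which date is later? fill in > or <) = <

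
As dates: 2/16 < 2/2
False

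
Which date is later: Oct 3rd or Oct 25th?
Oct 25th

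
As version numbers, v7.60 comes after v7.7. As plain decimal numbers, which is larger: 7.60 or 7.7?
7.7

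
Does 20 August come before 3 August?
No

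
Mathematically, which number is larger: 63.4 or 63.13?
63.4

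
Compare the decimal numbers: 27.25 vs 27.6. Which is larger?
27.6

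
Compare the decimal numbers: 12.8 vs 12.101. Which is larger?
12.8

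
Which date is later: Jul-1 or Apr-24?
Jul-1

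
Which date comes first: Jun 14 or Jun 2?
Jun 2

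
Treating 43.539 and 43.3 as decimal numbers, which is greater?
43.539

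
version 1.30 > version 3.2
False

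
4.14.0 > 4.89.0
False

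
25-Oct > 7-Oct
True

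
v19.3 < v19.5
True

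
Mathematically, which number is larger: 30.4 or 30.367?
30.4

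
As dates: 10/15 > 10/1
True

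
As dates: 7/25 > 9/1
False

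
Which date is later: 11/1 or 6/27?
11/1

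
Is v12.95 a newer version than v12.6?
Yes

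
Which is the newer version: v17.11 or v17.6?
v17.11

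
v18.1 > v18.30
False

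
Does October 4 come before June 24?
No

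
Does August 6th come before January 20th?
No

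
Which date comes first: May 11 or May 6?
May 6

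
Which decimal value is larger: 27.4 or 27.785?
27.785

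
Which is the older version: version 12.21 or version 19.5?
version 12.21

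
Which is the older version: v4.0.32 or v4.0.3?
v4.0.3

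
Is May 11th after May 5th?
Yes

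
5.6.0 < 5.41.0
True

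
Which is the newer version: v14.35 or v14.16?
v14.35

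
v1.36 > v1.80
False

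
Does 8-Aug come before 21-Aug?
Yes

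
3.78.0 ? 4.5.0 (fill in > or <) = <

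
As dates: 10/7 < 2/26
False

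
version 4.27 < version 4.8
False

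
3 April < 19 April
True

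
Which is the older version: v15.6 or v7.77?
v7.77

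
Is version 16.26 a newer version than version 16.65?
No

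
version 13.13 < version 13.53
True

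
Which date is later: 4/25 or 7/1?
7/1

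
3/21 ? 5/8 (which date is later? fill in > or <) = <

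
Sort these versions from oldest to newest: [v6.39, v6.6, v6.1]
[v6.1, v6.6, v6.39]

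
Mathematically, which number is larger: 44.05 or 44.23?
44.23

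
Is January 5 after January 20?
No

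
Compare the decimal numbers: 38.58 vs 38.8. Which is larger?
38.8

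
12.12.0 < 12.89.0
True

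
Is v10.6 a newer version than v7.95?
Yes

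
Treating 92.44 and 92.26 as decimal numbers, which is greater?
92.44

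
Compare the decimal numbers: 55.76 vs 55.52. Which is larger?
55.76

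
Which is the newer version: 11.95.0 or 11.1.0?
11.95.0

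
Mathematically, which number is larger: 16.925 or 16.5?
16.925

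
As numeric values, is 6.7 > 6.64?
True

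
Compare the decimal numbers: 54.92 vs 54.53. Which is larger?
54.92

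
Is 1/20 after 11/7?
No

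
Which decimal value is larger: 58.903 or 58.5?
58.903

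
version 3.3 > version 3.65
False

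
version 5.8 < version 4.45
False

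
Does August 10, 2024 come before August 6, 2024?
No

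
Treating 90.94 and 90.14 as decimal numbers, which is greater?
90.94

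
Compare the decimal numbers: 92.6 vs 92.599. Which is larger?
92.6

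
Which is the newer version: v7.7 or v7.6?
v7.7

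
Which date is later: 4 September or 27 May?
4 September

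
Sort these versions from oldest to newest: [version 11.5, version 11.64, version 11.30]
[version 11.5, version 11.30, version 11.64]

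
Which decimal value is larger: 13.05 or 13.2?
13.2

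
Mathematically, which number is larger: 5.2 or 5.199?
5.2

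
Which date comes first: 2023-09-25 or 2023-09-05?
2023-09-05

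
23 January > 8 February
False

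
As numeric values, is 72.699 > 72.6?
True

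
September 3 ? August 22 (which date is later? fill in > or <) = >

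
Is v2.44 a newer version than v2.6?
Yes. Version numbers are compared segment by segment as integers, not as decimals: minor version 44 > 6, so v2.44 > v2.6 (even though the decimal 2.44 < 2.6).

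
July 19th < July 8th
False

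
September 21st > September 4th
True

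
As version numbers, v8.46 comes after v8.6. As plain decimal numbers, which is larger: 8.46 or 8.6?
8.6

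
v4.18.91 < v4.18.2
False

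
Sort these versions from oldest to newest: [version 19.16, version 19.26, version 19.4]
[version 19.4, version 19.16, version 19.26]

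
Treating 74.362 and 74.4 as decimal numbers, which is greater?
74.4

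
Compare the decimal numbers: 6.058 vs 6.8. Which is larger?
6.8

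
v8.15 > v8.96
False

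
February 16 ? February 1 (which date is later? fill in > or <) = >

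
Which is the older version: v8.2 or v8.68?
v8.2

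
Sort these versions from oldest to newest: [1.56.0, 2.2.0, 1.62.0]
[1.56.0, 1.62.0, 2.2.0]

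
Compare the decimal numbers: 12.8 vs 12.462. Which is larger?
12.8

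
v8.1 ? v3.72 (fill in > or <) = >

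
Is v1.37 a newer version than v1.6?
Yes. Version numbers are compared segment by segment as integers, not as decimals: minor version 37 > 6, so v1.37 > v1.6 (even though the decimal 1.37 < 1.6).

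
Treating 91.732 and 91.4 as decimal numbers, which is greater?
91.732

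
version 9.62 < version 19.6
True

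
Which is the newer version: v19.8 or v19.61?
v19.61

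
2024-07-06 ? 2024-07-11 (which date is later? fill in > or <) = <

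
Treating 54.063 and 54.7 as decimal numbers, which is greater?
54.7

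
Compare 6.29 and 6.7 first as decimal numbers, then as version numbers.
As decimals: 6.29 < 6.7. As versions: v6.29 > v6.7 (minor version 29 > 7).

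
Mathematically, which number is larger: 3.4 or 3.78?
3.78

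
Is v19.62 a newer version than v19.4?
Yes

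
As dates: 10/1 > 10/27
False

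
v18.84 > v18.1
True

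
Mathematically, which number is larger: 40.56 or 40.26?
40.56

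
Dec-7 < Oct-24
False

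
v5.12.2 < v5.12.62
True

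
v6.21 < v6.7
False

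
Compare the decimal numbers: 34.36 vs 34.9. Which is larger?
34.9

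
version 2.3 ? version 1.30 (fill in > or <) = >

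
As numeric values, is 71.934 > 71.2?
True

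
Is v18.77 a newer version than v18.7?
Yes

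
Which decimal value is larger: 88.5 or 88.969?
88.969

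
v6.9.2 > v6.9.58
False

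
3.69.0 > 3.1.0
True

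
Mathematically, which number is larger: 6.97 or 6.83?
6.97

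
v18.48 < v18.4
False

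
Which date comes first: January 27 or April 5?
January 27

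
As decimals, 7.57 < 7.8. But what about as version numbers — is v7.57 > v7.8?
True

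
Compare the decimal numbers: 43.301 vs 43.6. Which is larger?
43.6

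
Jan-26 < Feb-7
True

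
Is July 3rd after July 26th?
No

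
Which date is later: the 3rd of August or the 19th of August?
the 19th of August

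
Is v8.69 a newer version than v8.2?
Yes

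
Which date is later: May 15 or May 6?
May 15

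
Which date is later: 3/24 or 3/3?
3/24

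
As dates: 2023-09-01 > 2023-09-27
False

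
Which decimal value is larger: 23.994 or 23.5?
23.994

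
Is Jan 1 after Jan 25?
No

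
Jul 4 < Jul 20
True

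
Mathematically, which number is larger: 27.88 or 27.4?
27.88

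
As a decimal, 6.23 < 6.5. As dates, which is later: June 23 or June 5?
June 23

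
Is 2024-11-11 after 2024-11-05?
Yes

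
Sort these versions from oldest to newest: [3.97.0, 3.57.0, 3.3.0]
[3.3.0, 3.57.0, 3.97.0]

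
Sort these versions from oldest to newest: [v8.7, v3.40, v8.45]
[v3.40, v8.7, v8.45]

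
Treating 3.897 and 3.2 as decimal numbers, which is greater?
3.897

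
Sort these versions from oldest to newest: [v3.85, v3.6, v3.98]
[v3.6, v3.85, v3.98]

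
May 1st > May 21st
False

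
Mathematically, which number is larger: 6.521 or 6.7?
6.7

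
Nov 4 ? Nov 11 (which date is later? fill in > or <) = <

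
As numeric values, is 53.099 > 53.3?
False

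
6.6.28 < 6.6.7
False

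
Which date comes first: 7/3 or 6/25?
6/25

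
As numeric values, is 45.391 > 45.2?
True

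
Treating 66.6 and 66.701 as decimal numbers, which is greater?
66.701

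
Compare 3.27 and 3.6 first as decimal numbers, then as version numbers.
As decimals: 3.27 < 3.6. As versions: v3.27 > v3.6 (minor version 27 > 6).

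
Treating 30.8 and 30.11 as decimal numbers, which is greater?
30.8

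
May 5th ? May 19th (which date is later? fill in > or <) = <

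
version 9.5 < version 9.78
True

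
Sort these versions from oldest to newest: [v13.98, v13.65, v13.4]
[v13.4, v13.65, v13.98]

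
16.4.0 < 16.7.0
True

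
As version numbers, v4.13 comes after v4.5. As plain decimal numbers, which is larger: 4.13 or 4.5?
4.5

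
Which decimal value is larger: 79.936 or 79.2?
79.936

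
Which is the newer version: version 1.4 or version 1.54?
version 1.54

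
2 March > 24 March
False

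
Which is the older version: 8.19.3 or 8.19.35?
8.19.3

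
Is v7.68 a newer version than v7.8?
Yes. Version numbers are compared segment by segment as integers, not as decimals: minor version 68 > 8, so v7.68 > v7.8 (even though the decimal 7.68 < 7.8).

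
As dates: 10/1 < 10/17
True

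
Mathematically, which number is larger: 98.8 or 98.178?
98.8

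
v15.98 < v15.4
False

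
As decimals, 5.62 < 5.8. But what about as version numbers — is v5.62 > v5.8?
True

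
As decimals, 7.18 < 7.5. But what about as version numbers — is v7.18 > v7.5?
True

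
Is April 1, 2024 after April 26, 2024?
No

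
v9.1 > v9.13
False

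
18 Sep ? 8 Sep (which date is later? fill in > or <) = >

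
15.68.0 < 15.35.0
False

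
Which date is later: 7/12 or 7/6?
7/12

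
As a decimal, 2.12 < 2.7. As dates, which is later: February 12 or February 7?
February 12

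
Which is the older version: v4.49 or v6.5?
v4.49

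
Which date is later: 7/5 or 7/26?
7/26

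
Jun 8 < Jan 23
False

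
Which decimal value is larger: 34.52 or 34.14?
34.52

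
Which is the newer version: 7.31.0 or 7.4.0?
7.31.0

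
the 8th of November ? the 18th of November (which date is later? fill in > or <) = <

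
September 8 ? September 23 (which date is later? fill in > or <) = <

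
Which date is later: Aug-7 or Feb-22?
Aug-7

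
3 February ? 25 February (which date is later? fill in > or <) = <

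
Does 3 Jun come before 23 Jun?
Yes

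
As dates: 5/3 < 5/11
True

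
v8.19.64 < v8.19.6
False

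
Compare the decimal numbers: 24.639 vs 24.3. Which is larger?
24.639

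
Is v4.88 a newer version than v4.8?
Yes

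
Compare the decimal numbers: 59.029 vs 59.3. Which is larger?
59.3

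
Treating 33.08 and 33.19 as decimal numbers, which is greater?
33.19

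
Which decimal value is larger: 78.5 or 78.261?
78.5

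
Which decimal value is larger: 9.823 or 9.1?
9.823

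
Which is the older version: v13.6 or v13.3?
v13.3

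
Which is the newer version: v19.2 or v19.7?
v19.7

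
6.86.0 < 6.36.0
False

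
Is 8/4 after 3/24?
Yes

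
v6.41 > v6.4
True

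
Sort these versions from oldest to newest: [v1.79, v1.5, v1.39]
[v1.5, v1.39, v1.79]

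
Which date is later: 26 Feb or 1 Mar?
1 Mar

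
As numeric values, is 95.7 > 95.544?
True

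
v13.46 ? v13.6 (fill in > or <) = >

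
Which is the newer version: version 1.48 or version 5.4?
version 5.4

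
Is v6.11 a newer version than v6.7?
Yes. Version numbers are compared segment by segment as integers, not as decimals: minor version 11 > 7, so v6.11 > v6.7 (even though the decimal 6.11 < 6.7).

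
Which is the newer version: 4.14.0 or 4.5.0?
4.14.0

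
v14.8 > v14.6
True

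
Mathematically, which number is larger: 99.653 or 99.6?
99.653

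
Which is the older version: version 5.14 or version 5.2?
version 5.2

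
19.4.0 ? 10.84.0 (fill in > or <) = >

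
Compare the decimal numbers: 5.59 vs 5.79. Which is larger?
5.79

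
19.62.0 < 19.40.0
False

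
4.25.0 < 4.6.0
False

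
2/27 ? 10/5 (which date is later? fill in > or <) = <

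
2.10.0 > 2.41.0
False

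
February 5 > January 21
True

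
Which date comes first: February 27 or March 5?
February 27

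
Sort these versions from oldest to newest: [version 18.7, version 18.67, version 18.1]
[version 18.1, version 18.7, version 18.67]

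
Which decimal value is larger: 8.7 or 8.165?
8.7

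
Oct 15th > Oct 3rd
True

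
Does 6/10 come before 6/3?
No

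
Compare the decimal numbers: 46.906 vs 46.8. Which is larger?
46.906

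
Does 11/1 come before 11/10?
Yes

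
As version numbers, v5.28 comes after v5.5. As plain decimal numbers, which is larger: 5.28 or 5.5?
5.5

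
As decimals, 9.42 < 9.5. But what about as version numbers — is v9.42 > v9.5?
True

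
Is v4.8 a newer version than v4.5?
Yes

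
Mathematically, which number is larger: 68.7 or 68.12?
68.7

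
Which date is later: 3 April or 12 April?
12 April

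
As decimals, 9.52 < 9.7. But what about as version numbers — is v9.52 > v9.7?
True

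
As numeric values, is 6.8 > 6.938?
False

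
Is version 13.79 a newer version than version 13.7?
Yes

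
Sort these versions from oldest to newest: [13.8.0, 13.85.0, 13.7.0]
[13.7.0, 13.8.0, 13.85.0]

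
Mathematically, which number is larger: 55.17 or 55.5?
55.5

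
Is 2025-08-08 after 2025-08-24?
No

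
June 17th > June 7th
True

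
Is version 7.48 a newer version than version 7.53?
No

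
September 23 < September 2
False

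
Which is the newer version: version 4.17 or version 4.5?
version 4.17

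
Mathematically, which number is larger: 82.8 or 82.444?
82.8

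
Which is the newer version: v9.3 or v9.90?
v9.90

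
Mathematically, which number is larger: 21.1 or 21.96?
21.96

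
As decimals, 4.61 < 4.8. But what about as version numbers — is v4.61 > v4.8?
True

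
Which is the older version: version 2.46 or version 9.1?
version 2.46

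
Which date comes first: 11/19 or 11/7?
11/7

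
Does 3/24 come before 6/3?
Yes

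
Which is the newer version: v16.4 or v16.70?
v16.70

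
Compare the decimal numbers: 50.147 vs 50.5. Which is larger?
50.5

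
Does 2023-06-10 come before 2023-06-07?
No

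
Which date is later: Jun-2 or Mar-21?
Jun-2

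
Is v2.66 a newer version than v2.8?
Yes. Version numbers are compared segment by segment as integers, not as decimals: minor version 66 > 8, so v2.66 > v2.8 (even though the decimal 2.66 < 2.8).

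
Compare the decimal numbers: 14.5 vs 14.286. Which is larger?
14.5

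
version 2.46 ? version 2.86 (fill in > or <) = <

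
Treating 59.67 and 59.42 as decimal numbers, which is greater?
59.67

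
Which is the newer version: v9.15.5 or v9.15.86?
v9.15.86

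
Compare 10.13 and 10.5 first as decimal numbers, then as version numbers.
As decimals: 10.13 < 10.5. As versions: v10.13 > v10.5 (minor version 13 > 5).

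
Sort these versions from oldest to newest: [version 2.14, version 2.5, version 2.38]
[version 2.5, version 2.14, version 2.38]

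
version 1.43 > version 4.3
False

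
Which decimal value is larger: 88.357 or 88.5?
88.5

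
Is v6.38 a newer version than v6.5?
Yes. Version numbers are compared segment by segment as integers, not as decimals: minor version 38 > 5, so v6.38 > v6.5 (even though the decimal 6.38 < 6.5).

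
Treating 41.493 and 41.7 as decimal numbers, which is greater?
41.7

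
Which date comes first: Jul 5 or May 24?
May 24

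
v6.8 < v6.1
False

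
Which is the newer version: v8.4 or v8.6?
v8.6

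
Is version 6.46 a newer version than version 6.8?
Yes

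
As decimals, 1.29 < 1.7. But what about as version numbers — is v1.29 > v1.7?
True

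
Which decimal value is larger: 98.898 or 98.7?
98.898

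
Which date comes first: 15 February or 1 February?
1 February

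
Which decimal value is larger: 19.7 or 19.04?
19.7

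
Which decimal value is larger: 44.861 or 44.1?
44.861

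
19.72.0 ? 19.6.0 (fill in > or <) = >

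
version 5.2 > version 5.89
False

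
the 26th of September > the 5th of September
True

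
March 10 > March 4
True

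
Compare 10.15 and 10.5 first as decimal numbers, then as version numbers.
As decimals: 10.15 < 10.5. As versions: v10.15 > v10.5 (minor version 15 > 5).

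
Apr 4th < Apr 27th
True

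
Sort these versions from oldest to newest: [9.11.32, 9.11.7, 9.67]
[9.11.7, 9.11.32, 9.67]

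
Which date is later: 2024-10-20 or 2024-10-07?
2024-10-20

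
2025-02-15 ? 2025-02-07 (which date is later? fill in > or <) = >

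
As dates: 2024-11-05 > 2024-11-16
False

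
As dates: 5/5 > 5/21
False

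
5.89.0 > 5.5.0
True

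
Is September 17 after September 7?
Yes. Day 17 comes after day 7 in September — this is a date comparison, not a decimal one (the decimal 9.17 would be smaller than 9.7).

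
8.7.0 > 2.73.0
True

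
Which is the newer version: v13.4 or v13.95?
v13.95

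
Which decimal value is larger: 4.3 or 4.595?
4.595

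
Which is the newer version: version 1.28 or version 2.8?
version 2.8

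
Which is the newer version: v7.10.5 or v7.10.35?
v7.10.35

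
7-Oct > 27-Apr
True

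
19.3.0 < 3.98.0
False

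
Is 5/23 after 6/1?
No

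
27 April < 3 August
True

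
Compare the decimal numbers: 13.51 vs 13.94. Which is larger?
13.94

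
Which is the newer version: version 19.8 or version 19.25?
version 19.25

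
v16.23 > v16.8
True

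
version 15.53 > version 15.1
True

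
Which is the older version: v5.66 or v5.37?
v5.37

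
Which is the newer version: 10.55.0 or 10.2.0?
10.55.0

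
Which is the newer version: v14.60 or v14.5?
v14.60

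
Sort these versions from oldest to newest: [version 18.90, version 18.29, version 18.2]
[version 18.2, version 18.29, version 18.90]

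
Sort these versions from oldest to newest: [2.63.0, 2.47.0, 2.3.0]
[2.3.0, 2.47.0, 2.63.0]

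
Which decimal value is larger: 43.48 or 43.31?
43.48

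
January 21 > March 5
False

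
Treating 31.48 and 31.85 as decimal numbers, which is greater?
31.85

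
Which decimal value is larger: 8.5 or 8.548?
8.548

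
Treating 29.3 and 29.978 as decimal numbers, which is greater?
29.978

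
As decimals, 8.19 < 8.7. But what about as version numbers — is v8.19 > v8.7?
True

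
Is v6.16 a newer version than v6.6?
Yes. Version numbers are compared segment by segment as integers, not as decimals: minor version 16 > 6, so v6.16 > v6.6 (even though the decimal 6.16 < 6.6).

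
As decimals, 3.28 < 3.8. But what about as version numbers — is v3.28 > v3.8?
True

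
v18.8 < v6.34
False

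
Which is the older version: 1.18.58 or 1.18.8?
1.18.8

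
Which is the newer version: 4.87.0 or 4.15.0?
4.87.0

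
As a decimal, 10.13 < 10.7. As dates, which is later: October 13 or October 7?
October 13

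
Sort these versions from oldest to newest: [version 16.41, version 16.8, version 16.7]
[version 16.7, version 16.8, version 16.41]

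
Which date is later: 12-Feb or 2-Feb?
12-Feb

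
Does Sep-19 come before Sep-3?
No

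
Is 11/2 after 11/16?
No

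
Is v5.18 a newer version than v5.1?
Yes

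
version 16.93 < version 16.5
False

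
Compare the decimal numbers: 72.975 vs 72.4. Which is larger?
72.975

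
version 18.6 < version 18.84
True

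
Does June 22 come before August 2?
Yes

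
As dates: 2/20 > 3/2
False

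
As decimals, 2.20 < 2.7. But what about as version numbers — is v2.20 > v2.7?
True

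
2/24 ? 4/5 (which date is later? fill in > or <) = <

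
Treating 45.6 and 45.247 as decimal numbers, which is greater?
45.6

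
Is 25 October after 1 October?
Yes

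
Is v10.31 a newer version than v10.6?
Yes. Version numbers are compared segment by segment as integers, not as decimals: minor version 31 > 6, so v10.31 > v10.6 (even though the decimal 10.31 < 10.6).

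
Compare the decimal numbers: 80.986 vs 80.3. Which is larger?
80.986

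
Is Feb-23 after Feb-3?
Yes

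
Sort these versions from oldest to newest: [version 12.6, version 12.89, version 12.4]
[version 12.4, version 12.6, version 12.89]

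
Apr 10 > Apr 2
True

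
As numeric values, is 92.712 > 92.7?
True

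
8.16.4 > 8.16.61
False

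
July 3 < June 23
False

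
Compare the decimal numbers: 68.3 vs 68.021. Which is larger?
68.3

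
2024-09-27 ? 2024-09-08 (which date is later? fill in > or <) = >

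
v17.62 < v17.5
False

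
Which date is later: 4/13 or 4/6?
4/13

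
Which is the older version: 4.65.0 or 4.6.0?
4.6.0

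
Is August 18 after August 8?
Yes. Day 18 comes after day 8 in August — this is a date comparison, not a decimal one (the decimal 8.18 would be smaller than 8.8).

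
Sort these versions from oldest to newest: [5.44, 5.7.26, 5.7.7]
[5.7.7, 5.7.26, 5.44]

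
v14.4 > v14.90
False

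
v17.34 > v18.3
False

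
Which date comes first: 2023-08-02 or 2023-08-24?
2023-08-02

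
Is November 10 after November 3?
Yes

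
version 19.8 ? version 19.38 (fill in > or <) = <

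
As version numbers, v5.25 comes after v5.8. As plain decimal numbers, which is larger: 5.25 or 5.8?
5.8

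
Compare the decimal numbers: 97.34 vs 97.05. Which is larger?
97.34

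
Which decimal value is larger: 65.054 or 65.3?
65.3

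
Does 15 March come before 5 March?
No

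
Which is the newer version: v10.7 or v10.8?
v10.8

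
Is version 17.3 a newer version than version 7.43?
Yes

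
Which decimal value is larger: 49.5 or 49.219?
49.5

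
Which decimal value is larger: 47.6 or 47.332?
47.6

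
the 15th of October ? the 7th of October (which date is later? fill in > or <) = >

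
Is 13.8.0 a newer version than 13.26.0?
No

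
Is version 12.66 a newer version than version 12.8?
Yes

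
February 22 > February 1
True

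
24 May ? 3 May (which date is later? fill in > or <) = >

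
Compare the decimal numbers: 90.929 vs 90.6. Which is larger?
90.929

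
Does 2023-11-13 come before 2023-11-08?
No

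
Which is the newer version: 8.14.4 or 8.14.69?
8.14.69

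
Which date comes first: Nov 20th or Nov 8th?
Nov 8th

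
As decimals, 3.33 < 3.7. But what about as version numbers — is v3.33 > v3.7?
True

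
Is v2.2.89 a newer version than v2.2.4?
Yes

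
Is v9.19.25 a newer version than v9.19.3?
Yes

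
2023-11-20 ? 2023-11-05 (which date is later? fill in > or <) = >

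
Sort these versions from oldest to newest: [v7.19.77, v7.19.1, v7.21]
[v7.19.1, v7.19.77, v7.21]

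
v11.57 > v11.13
True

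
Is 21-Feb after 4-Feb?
Yes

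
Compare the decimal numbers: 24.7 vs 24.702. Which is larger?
24.702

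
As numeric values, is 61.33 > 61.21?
True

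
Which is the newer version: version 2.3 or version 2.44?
version 2.44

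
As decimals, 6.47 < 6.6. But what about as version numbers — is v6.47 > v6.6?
True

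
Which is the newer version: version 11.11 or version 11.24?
version 11.24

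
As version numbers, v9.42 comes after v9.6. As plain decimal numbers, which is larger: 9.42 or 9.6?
9.6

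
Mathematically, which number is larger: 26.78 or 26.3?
26.78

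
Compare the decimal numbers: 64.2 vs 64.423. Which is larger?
64.423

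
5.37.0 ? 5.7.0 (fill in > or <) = >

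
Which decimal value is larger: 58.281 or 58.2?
58.281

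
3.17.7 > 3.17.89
False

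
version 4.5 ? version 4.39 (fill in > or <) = <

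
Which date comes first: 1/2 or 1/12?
1/2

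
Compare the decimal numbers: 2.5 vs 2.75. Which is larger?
2.75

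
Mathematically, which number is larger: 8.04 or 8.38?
8.38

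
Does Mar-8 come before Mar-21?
Yes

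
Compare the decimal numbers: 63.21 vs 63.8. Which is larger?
63.8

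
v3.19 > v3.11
True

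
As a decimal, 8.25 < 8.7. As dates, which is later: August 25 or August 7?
August 25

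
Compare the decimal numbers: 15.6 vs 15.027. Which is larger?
15.6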